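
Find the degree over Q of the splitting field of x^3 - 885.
[K : Q] = 6

The roots of x^3 - 885 are ∛885, ω∛885, ω^2∛885 where ω = e^(2πi/3) is a primitive cube root of unity, so K = Q(∛885, ω). Now [Q(∛885):Q] = 3 (since 885 is not a perfect cube, x^3 - 885 is irreducible) and [Q(ω):Q] = 2. Both 2 and 3 divide [K:Q], and [K:Q] ≤ 3·2 = 6, so [K:Q] = 6. (Equivalently: Q(∛885) ⊂ R but ω ∉ R, so [K : Q(∛885)] = 2.)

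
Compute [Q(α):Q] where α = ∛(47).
[Q(α):Q] = 3

The minimal polynomial of α is x^3 - 47, irreducible over Q since 47 is not a perfect cube (so x^3 - 47 has no rational root). Hence [Q(α):Q] = deg(m_α) = 3.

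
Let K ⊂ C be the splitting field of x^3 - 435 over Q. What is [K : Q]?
[K : Q] = 6

The roots of x^3 - 435 are ∛435, ω∛435, ω^2∛435 where ω = e^(2πi/3) is a primitive cube root of unity, so K = Q(∛435, ω). Now [Q(∛435):Q] = 3 (since 435 is not a perfect cube, x^3 - 435 is irreducible) and [Q(ω):Q] = 2. Both 2 and 3 divide [K:Q], and [K:Q] ≤ 3·2 = 6, so [K:Q] = 6. (Equivalently: Q(∛435) ⊂ R but ω ∉ R, so [K : Q(∛435)] = 2.)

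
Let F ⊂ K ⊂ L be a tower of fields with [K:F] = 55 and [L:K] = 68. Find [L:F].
[L:F] = 3740

The tower law says that for any tower of field extensions F ⊂ K ⊂ L with finite degrees, [L:F] = [L:K] · [K:F]. Here this gives [L:F] = 68 · 55 = 3740.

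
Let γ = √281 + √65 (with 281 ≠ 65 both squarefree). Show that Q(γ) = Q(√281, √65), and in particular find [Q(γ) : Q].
[Q(γ) : Q] = 4 (equivalently, Q(γ) = Q(√281, √65))

Obviously Q(γ) ⊆ Q(√281, √65), and [Q(√281, √65):Q] = 4 (since 281, 65 are distinct squarefree integers > 1 with 18265 not a perfect square). To show equality we compute the minimal polynomial of γ. From γ = √281 + √65: γ^2 = 281 + 2√(18265) + 65 = 346 + 2√(18265), so γ^2 - 346 = 2√(18265); squaring, (γ^2 - 346)^2 = 4·18265, i.e. γ^4 - 692γ^2 + 119716 - 73060 = 0, i.e. γ^4 - 692γ^2 + 46656 = 0. So γ is a root of x^4 - 692x^2 + 46656. This polynomial is irreducible over Q: it has no rational root (each ±√281 ± √65 is irrational), and any factorization into two quadratics over Q would force √(18265) ∈ Q (pairing opposite roots) or √281, √65 ∈ Q (other pairings), all impossible. Hence [Q(γ):Q] = 4 = [Q(√281, √65):Q], so Q(γ) = Q(√281, √65).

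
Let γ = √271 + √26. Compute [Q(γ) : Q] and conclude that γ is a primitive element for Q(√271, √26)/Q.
[Q(γ) : Q] = 4 (equivalently, Q(γ) = Q(√271, √26))

Obviously Q(γ) ⊆ Q(√271, √26), and [Q(√271, √26):Q] = 4 (since 271, 26 are distinct squarefree integers > 1 with 7046 not a perfect square). To show equality we compute the minimal polynomial of γ. From γ = √271 + √26: γ^2 = 271 + 2√(7046) + 26 = 297 + 2√(7046), so γ^2 - 297 = 2√(7046); squaring, (γ^2 - 297)^2 = 4·7046, i.e. γ^4 - 594γ^2 + 88209 - 28184 = 0, i.e. γ^4 - 594γ^2 + 60025 = 0. So γ is a root of x^4 - 594x^2 + 60025. This polynomial is irreducible over Q: it has no rational root (each ±√271 ± √26 is irrational), and any factorization into two quadratics over Q would force √(7046) ∈ Q (pairing opposite roots) or √271, √26 ∈ Q (other pairings), all impossible. Hence [Q(γ):Q] = 4 = [Q(√271, √26):Q], so Q(γ) = Q(√271, √26).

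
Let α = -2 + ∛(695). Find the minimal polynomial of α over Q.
m_α(x) = x^3 + 6x^2 + 12x - 687

Set β = α + 2 = ∛(695), so β^3 = 695. Then (α + 2)^3 - 695 = 0, i.e. α is a root of g(x) = (x + 2)^3 - 695 = x^3 + 6x^2 + 12x - 687. Since g(x) = h(x + 2) where h(x) = x^3 - 695, and h is irreducible over Q (because 695 is not a perfect cube, so h has no rational root, and a monic cubic with no rational root is irreducible), g is also irreducible (irreducibility is preserved under the substitution x → x + 2). Hence m_α(x) = x^3 + 6x^2 + 12x - 687.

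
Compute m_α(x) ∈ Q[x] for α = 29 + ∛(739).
m_α(x) = x^3 - 87x^2 + 2523x - 25128

Set β = α - 29 = ∛(739), so β^3 = 739. Then (α - 29)^3 - 739 = 0, i.e. α is a root of g(x) = (x - 29)^3 - 739 = x^3 - 87x^2 + 2523x - 25128. Since g(x) = h(x - 29) where h(x) = x^3 - 739, and h is irreducible over Q (because 739 is not a perfect cube, so h has no rational root, and a monic cubic with no rational root is irreducible), g is also irreducible (irreducibility is preserved under the substitution x → x - 29). Hence m_α(x) = x^3 - 87x^2 + 2523x - 25128.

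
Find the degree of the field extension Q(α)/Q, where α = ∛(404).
[Q(α):Q] = 3

The minimal polynomial of α is x^3 - 404, irreducible over Q since 404 is not a perfect cube (so x^3 - 404 has no rational root). Hence [Q(α):Q] = deg(m_α) = 3.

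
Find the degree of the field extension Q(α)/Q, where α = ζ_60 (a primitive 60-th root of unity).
[Q(α):Q] = 16

The minimal polynomial of ζ_60 over Q is the 60-th cyclotomic polynomial Φ_60(x), which is irreducible over Q and has degree φ(60) = 16. Hence [Q(α):Q] = φ(60) = 16.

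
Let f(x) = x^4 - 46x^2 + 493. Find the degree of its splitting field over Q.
[K : Q] = 4

Solving the quadratic in x^2: x^2 = (46 ± √(46^2 - 4·493))/2 = (46 ± √144)/2 = (46 ± 12)/2, giving x^2 = 17 or x^2 = 29. So f(x) = (x^2 - 17)(x^2 - 29) and the roots of f are ±√17, ±√29. Hence the splitting field is K = Q(√17, √29). Since 17 and 29 are distinct squarefree integers > 1, their product 493 is not a perfect square, so √29 ∉ Q(√17). By the tower law [K:Q] = [Q(√17,√29):Q(√17)] · [Q(√17):Q] = 2 · 2 = 4.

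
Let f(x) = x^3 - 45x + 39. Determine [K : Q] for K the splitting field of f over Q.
[K : Q] = 6

By the rational root test, any rational root of the monic integer polynomial f(x) = x^3 - 45x + 39 must be an integer dividing the constant term 39, i.e. one of ±{1, 3, 13, 39}. Evaluating: f(1) = -5, f(-1) = 83, f(3) = -69, f(-3) = 147, f(13) = 1651, f(-13) = -1573, f(39) = 57603, f(-39) = -57525; none is 0, so f has no rational root and is therefore irreducible over Q (a cubic with no linear factor over a field is irreducible). For an irreducible cubic, the Galois group is A_3 or S_3 according as the discriminant disc(f) = -4a^3 - 27b^2 = -4·(-45)^3 - 27·(39)^2 = 323433 is or is not a square in Q. Here disc(f) = 323433 is not a perfect square in Q, so the Galois group of f over Q is not contained in A_3 and must be all of S_3. The splitting field has degree |S_3| = 6 over Q, so [K : Q] = 6.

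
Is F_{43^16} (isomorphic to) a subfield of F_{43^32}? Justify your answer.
Yes: F_{43^16} is a subfield of F_{43^32}

F_{p^m} embeds in F_{p^n} iff m | n (since F_{p^n} is the splitting field of x^(p^n) - x, and F_{p^m} ⊂ F_{p^n} forces p^n to be a power of p^m, i.e. m | n; conversely if m | n then every root of x^(p^m) - x is a root of x^(p^n) - x). Here 16 | 32 (since 32 = 2·16), so F_{43^16} is a subfield of F_{43^32}, and [F_{43^32} : F_{43^16}] = 32/16 = 2.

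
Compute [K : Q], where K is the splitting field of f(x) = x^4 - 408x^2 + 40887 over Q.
[K : Q] = 4

Solving the quadratic in x^2: x^2 = (408 ± √(408^2 - 4·40887))/2 = (408 ± √2916)/2 = (408 ± 54)/2, giving x^2 = 231 or x^2 = 177. So f(x) = (x^2 - 231)(x^2 - 177) and the roots of f are ±√231, ±√177. Hence the splitting field is K = Q(√231, √177). Since 231 and 177 are distinct squarefree integers > 1, their product 40887 is not a perfect square, so √177 ∉ Q(√231). By the tower law [K:Q] = [Q(√231,√177):Q(√231)] · [Q(√231):Q] = 2 · 2 = 4.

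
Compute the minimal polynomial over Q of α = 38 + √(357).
m_α(x) = x^2 - 76x + 1087

From α - 38 = √(357), squaring gives (α - 38)^2 = 357, i.e. α^2 - 76α + 1444 = 357, so α^2 - 76α + 1087 = 0. The discriminant of x^2 - 76x + 1087 is (-76)^2 - 4·(1087) = 5776 - 4348 = 1428, and 4·(357) is not a perfect square in Q since 357 is squarefree and ≠ 1. Hence x^2 - 76x + 1087 is irreducible over Q and is the minimal polynomial of α.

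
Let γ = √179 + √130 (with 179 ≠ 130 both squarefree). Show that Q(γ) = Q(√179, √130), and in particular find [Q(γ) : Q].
[Q(γ) : Q] = 4 (equivalently, Q(γ) = Q(√179, √130))

Obviously Q(γ) ⊆ Q(√179, √130), and [Q(√179, √130):Q] = 4 (since 179, 130 are distinct squarefree integers > 1 with 23270 not a perfect square). To show equality we compute the minimal polynomial of γ. From γ = √179 + √130: γ^2 = 179 + 2√(23270) + 130 = 309 + 2√(23270), so γ^2 - 309 = 2√(23270); squaring, (γ^2 - 309)^2 = 4·23270, i.e. γ^4 - 618γ^2 + 95481 - 93080 = 0, i.e. γ^4 - 618γ^2 + 2401 = 0. So γ is a root of x^4 - 618x^2 + 2401. This polynomial is irreducible over Q: it has no rational root (each ±√179 ± √130 is irrational), and any factorization into two quadratics over Q would force √(23270) ∈ Q (pairing opposite roots) or √179, √130 ∈ Q (other pairings), all impossible. Hence [Q(γ):Q] = 4 = [Q(√179, √130):Q], so Q(γ) = Q(√179, √130).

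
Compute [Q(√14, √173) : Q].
[Q(√14, √173) : Q] = 4

[Q(√14):Q] = 2 (min poly x^2 - 14, irreducible since 14 is squarefree > 1). For the top step, suppose √173 ∈ Q(√14), say √173 = c + d√14 with c, d ∈ Q. Squaring: 173 = c^2 + 14d^2 + 2cd√14. Since √14 ∉ Q this forces 2cd = 0. If d = 0 then √173 = c ∈ Q, contradicting 173 squarefree > 1. If c = 0 then 173 = 14d^2, so 14·173 = (14d)^2 is a perfect square in Q — but 14·173 = 2422 is not a perfect square (since 14 and 173 are distinct squarefree integers). Contradiction. Hence √173 ∉ Q(√14), so x^2 - 173 stays irreducible over Q(√14) and [Q(√14, √173) : Q(√14)] = 2. By the tower law, [Q(√14, √173) : Q] = 2 · 2 = 4.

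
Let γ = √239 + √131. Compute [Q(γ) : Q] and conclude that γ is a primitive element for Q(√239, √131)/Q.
[Q(γ) : Q] = 4 (equivalently, Q(γ) = Q(√239, √131))

Obviously Q(γ) ⊆ Q(√239, √131), and [Q(√239, √131):Q] = 4 (since 239, 131 are distinct squarefree integers > 1 with 31309 not a perfect square). To show equality we compute the minimal polynomial of γ. From γ = √239 + √131: γ^2 = 239 + 2√(31309) + 131 = 370 + 2√(31309), so γ^2 - 370 = 2√(31309); squaring, (γ^2 - 370)^2 = 4·31309, i.e. γ^4 - 740γ^2 + 136900 - 125236 = 0, i.e. γ^4 - 740γ^2 + 11664 = 0. So γ is a root of x^4 - 740x^2 + 11664. This polynomial is irreducible over Q: it has no rational root (each ±√239 ± √131 is irrational), and any factorization into two quadratics over Q would force √(31309) ∈ Q (pairing opposite roots) or √239, √131 ∈ Q (other pairings), all impossible. Hence [Q(γ):Q] = 4 = [Q(√239, √131):Q], so Q(γ) = Q(√239, √131).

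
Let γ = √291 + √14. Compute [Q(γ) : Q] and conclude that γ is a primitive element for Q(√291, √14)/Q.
[Q(γ) : Q] = 4 (equivalently, Q(γ) = Q(√291, √14))

Obviously Q(γ) ⊆ Q(√291, √14), and [Q(√291, √14):Q] = 4 (since 291, 14 are distinct squarefree integers > 1 with 4074 not a perfect square). To show equality we compute the minimal polynomial of γ. From γ = √291 + √14: γ^2 = 291 + 2√(4074) + 14 = 305 + 2√(4074), so γ^2 - 305 = 2√(4074); squaring, (γ^2 - 305)^2 = 4·4074, i.e. γ^4 - 610γ^2 + 93025 - 16296 = 0, i.e. γ^4 - 610γ^2 + 76729 = 0. So γ is a root of x^4 - 610x^2 + 76729. This polynomial is irreducible over Q: it has no rational root (each ±√291 ± √14 is irrational), and any factorization into two quadratics over Q would force √(4074) ∈ Q (pairing opposite roots) or √291, √14 ∈ Q (other pairings), all impossible. Hence [Q(γ):Q] = 4 = [Q(√291, √14):Q], so Q(γ) = Q(√291, √14).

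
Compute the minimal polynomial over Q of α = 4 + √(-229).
m_α(x) = x^2 - 8x + 245

From α - 4 = √(-229), squaring gives (α - 4)^2 = -229, i.e. α^2 - 8α + 16 = -229, so α^2 - 8α + 245 = 0. The discriminant of x^2 - 8x + 245 is (-8)^2 - 4·(245) = 64 - 980 = -916, and 4·(-229) is not a perfect square in Q since -229 is squarefree and ≠ 1. Hence x^2 - 8x + 245 is irreducible over Q and is the minimal polynomial of α.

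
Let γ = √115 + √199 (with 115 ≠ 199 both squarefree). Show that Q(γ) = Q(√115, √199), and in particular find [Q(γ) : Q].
[Q(γ) : Q] = 4 (equivalently, Q(γ) = Q(√115, √199))

Obviously Q(γ) ⊆ Q(√115, √199), and [Q(√115, √199):Q] = 4 (since 115, 199 are distinct squarefree integers > 1 with 22885 not a perfect square). To show equality we compute the minimal polynomial of γ. From γ = √115 + √199: γ^2 = 115 + 2√(22885) + 199 = 314 + 2√(22885), so γ^2 - 314 = 2√(22885); squaring, (γ^2 - 314)^2 = 4·22885, i.e. γ^4 - 628γ^2 + 98596 - 91540 = 0, i.e. γ^4 - 628γ^2 + 7056 = 0. So γ is a root of x^4 - 628x^2 + 7056. This polynomial is irreducible over Q: it has no rational root (each ±√115 ± √199 is irrational), and any factorization into two quadratics over Q would force √(22885) ∈ Q (pairing opposite roots) or √115, √199 ∈ Q (other pairings), all impossible. Hence [Q(γ):Q] = 4 = [Q(√115, √199):Q], so Q(γ) = Q(√115, √199).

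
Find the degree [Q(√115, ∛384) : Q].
[Q(√115, ∛384) : Q] = 6

Let L = Q(√115, ∛384). Since Q(√115) ⊂ L and [Q(√115):Q] = 2, the tower law gives 2 | [L:Q]. Likewise Q(∛384) ⊂ L with [Q(∛384):Q] = 3 (because 384 is not a perfect cube), so 3 | [L:Q]. As gcd(2,3) = 1, [L:Q] is divisible by 6. Conversely L is generated over Q by √115 and ∛384, so [L:Q] ≤ 2·3 = 6. Therefore [Q(√115, ∛384) : Q] = 6.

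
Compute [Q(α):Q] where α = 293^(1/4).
[Q(α):Q] = 4

α is a root of x^4 - 293. By Eisenstein's criterion at the prime p = 293 (which divides the constant term 293 but p^2 = 85849 does not, since 293 is squarefree), x^4 - 293 is irreducible over Q. Hence [Q(α):Q] = 4.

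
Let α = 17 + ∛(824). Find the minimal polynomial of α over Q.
m_α(x) = x^3 - 51x^2 + 867x - 5737

Set β = α - 17 = ∛(824), so β^3 = 824. Then (α - 17)^3 - 824 = 0, i.e. α is a root of g(x) = (x - 17)^3 - 824 = x^3 - 51x^2 + 867x - 5737. Since g(x) = h(x - 17) where h(x) = x^3 - 824, and h is irreducible over Q (because 824 is not a perfect cube, so h has no rational root, and a monic cubic with no rational root is irreducible), g is also irreducible (irreducibility is preserved under the substitution x → x - 17). Hence m_α(x) = x^3 - 51x^2 + 867x - 5737.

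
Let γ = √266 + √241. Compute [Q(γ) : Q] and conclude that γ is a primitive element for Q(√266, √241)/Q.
[Q(γ) : Q] = 4 (equivalently, Q(γ) = Q(√266, √241))

Obviously Q(γ) ⊆ Q(√266, √241), and [Q(√266, √241):Q] = 4 (since 266, 241 are distinct squarefree integers > 1 with 64106 not a perfect square). To show equality we compute the minimal polynomial of γ. From γ = √266 + √241: γ^2 = 266 + 2√(64106) + 241 = 507 + 2√(64106), so γ^2 - 507 = 2√(64106); squaring, (γ^2 - 507)^2 = 4·64106, i.e. γ^4 - 1014γ^2 + 257049 - 256424 = 0, i.e. γ^4 - 1014γ^2 + 625 = 0. So γ is a root of x^4 - 1014x^2 + 625. This polynomial is irreducible over Q: it has no rational root (each ±√266 ± √241 is irrational), and any factorization into two quadratics over Q would force √(64106) ∈ Q (pairing opposite roots) or √266, √241 ∈ Q (other pairings), all impossible. Hence [Q(γ):Q] = 4 = [Q(√266, √241):Q], so Q(γ) = Q(√266, √241).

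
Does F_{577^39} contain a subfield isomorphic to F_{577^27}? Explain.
No: F_{577^27} is not a subfield of F_{577^39}

F_{p^m} embeds in F_{p^n} iff m | n. Here 27 ∤ 39 (since 39 = 1·27 + 12 with remainder 12 ≠ 0), so F_{577^27} is not a subfield of F_{577^39}. Equivalently: if it were, the tower law would give 27 = [F_{577^27}:F_577] dividing [F_{577^39}:F_577] = 39, contradiction.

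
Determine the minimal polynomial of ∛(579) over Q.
m_α(x) = x^3 - 579

α satisfies α^3 = 579, so x^3 - 579 annihilates α. By the rational root test, a rational root p/q (in lowest terms) of x^3 - 579 would satisfy p^3 = 579 q^3, forcing q = 1 and p^3 = 579; but 579 is not a perfect cube, contradiction. A monic cubic over Q with no rational root is irreducible (any nontrivial factorization would include a linear factor). Hence x^3 - 579 is the minimal polynomial of α, and in particular [Q(α):Q] = 3.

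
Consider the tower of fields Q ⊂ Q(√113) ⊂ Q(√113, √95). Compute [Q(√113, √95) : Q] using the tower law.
[Q(√113, √95) : Q] = 4

[Q(√113):Q] = 2 (min poly x^2 - 113, irreducible since 113 is squarefree > 1). For the top step, suppose √95 ∈ Q(√113), say √95 = c + d√113 with c, d ∈ Q. Squaring: 95 = c^2 + 113d^2 + 2cd√113. Since √113 ∉ Q this forces 2cd = 0. If d = 0 then √95 = c ∈ Q, contradicting 95 squarefree > 1. If c = 0 then 95 = 113d^2, so 113·95 = (113d)^2 is a perfect square in Q — but 113·95 = 10735 is not a perfect square (since 113 and 95 are distinct squarefree integers). Contradiction. Hence √95 ∉ Q(√113), so x^2 - 95 stays irreducible over Q(√113) and [Q(√113, √95) : Q(√113)] = 2. By the tower law, [Q(√113, √95) : Q] = 2 · 2 = 4.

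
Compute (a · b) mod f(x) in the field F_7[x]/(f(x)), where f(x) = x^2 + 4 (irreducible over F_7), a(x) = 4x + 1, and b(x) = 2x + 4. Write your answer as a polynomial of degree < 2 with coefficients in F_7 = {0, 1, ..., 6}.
a · b ≡ 4x (mod f(x))

Multiply in F_7[x]: a(x)·b(x) = (4x + 1)·(2x + 4) = x^2 + 4x + 4. This has degree ≥ 2, so divide by f(x) over F_7: x^2 + 4x + 4 = (1)·(x^2 + 4) + (4x). Hence a·b ≡ 4x (mod f). (F_7[x]/(f) is a field with 7^2 = 49 elements since f is irreducible of degree 2.)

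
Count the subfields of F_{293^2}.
F_{293^2} has 2 subfields

The subfields of F_{p^n} are exactly the fields F_{p^d} for d | n (each is the fixed field of the unique index-d subgroup of Gal(F_{p^n}/F_p) ≅ Z/nZ). The divisors of n = 2 are {1, 2}, giving 2 subfields: F_{293^1}, F_{293^2}.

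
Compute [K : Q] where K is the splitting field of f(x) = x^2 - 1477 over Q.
[K : Q] = 2

f(x) = x^2 - 1477 factors as (x - √1477)(x + √1477). The splitting field is K = Q(√1477). Since 1477 is squarefree and > 1, it is not a perfect square, so x^2 - 1477 is irreducible over Q and [Q(√1477) : Q] = 2. Hence [K : Q] = 2.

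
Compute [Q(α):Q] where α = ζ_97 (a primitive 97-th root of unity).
[Q(α):Q] = 96

The minimal polynomial of ζ_97 over Q is the 97-th cyclotomic polynomial Φ_97(x), which is irreducible over Q and has degree φ(97) = 96. Hence [Q(α):Q] = φ(97) = 96.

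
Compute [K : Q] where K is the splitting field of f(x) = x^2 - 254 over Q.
[K : Q] = 2

f(x) = x^2 - 254 factors as (x - √254)(x + √254). The splitting field is K = Q(√254). Since 254 is squarefree and > 1, it is not a perfect square, so x^2 - 254 is irreducible over Q and [Q(√254) : Q] = 2. Hence [K : Q] = 2.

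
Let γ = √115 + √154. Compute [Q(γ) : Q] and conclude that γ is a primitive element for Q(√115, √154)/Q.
[Q(γ) : Q] = 4 (equivalently, Q(γ) = Q(√115, √154))

Obviously Q(γ) ⊆ Q(√115, √154), and [Q(√115, √154):Q] = 4 (since 115, 154 are distinct squarefree integers > 1 with 17710 not a perfect square). To show equality we compute the minimal polynomial of γ. From γ = √115 + √154: γ^2 = 115 + 2√(17710) + 154 = 269 + 2√(17710), so γ^2 - 269 = 2√(17710); squaring, (γ^2 - 269)^2 = 4·17710, i.e. γ^4 - 538γ^2 + 72361 - 70840 = 0, i.e. γ^4 - 538γ^2 + 1521 = 0. So γ is a root of x^4 - 538x^2 + 1521. This polynomial is irreducible over Q: it has no rational root (each ±√115 ± √154 is irrational), and any factorization into two quadratics over Q would force √(17710) ∈ Q (pairing opposite roots) or √115, √154 ∈ Q (other pairings), all impossible. Hence [Q(γ):Q] = 4 = [Q(√115, √154):Q], so Q(γ) = Q(√115, √154).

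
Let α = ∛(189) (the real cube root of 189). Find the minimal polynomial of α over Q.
m_α(x) = x^3 - 189

α satisfies α^3 = 189, so x^3 - 189 annihilates α. By the rational root test, a rational root p/q (in lowest terms) of x^3 - 189 would satisfy p^3 = 189 q^3, forcing q = 1 and p^3 = 189; but 189 is not a perfect cube, contradiction. A monic cubic over Q with no rational root is irreducible (any nontrivial factorization would include a linear factor). Hence x^3 - 189 is the minimal polynomial of α, and in particular [Q(α):Q] = 3.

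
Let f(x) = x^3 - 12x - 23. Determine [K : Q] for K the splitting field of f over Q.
[K : Q] = 6

By the rational root test, any rational root of the monic integer polynomial f(x) = x^3 - 12x - 23 must be an integer dividing the constant term -23, i.e. one of ±{1, 23}. Evaluating: f(1) = -34, f(-1) = -12, f(23) = 11868, f(-23) = -11914; none is 0, so f has no rational root and is therefore irreducible over Q (a cubic with no linear factor over a field is irreducible). For an irreducible cubic, the Galois group is A_3 or S_3 according as the discriminant disc(f) = -4a^3 - 27b^2 = -4·(-12)^3 - 27·(-23)^2 = -7371 is or is not a square in Q. Here disc(f) = -7371 is not a perfect square in Q, so the Galois group of f over Q is not contained in A_3 and must be all of S_3. The splitting field has degree |S_3| = 6 over Q, so [K : Q] = 6.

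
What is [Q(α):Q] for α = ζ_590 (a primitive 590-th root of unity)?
[Q(α):Q] = 232

The minimal polynomial of ζ_590 over Q is the 590-th cyclotomic polynomial Φ_590(x), which is irreducible over Q and has degree φ(590) = 232. Hence [Q(α):Q] = φ(590) = 232.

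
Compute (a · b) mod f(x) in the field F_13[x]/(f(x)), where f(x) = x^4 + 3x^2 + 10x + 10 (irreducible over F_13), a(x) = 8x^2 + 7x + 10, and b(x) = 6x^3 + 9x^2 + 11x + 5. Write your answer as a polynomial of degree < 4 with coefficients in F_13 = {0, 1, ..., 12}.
a · b ≡ 2x^3 + 9x^2 + 7x + 2 (mod f(x))

Multiply in F_13[x]: a(x)·b(x) = (8x^2 + 7x + 10)·(6x^3 + 9x^2 + 11x + 5) = 9x^5 + 10x^4 + 3x^3 + 12x^2 + 2x + 11. This has degree ≥ 4, so divide by f(x) over F_13: 9x^5 + 10x^4 + 3x^3 + 12x^2 + 2x + 11 = (9x + 10)·(x^4 + 3x^2 + 10x + 10) + (2x^3 + 9x^2 + 7x + 2). Hence a·b ≡ 2x^3 + 9x^2 + 7x + 2 (mod f). (F_13[x]/(f) is a field with 13^4 = 28561 elements since f is irreducible of degree 4.)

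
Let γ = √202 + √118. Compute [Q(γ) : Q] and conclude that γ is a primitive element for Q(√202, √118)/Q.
[Q(γ) : Q] = 4 (equivalently, Q(γ) = Q(√202, √118))

Obviously Q(γ) ⊆ Q(√202, √118), and [Q(√202, √118):Q] = 4 (since 202, 118 are distinct squarefree integers > 1 with 23836 not a perfect square). To show equality we compute the minimal polynomial of γ. From γ = √202 + √118: γ^2 = 202 + 2√(23836) + 118 = 320 + 2√(23836), so γ^2 - 320 = 2√(23836); squaring, (γ^2 - 320)^2 = 4·23836, i.e. γ^4 - 640γ^2 + 102400 - 95344 = 0, i.e. γ^4 - 640γ^2 + 7056 = 0. So γ is a root of x^4 - 640x^2 + 7056. This polynomial is irreducible over Q: it has no rational root (each ±√202 ± √118 is irrational), and any factorization into two quadratics over Q would force √(23836) ∈ Q (pairing opposite roots) or √202, √118 ∈ Q (other pairings), all impossible. Hence [Q(γ):Q] = 4 = [Q(√202, √118):Q], so Q(γ) = Q(√202, √118).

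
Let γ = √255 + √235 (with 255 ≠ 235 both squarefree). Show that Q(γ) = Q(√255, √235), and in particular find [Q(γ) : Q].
[Q(γ) : Q] = 4 (equivalently, Q(γ) = Q(√255, √235))

Obviously Q(γ) ⊆ Q(√255, √235), and [Q(√255, √235):Q] = 4 (since 255, 235 are distinct squarefree integers > 1 with 59925 not a perfect square). To show equality we compute the minimal polynomial of γ. From γ = √255 + √235: γ^2 = 255 + 2√(59925) + 235 = 490 + 2√(59925), so γ^2 - 490 = 2√(59925); squaring, (γ^2 - 490)^2 = 4·59925, i.e. γ^4 - 980γ^2 + 240100 - 239700 = 0, i.e. γ^4 - 980γ^2 + 400 = 0. So γ is a root of x^4 - 980x^2 + 400. This polynomial is irreducible over Q: it has no rational root (each ±√255 ± √235 is irrational), and any factorization into two quadratics over Q would force √(59925) ∈ Q (pairing opposite roots) or √255, √235 ∈ Q (other pairings), all impossible. Hence [Q(γ):Q] = 4 = [Q(√255, √235):Q], so Q(γ) = Q(√255, √235).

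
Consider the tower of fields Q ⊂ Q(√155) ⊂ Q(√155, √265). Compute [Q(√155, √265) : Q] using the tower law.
[Q(√155, √265) : Q] = 4

[Q(√155):Q] = 2 (min poly x^2 - 155, irreducible since 155 is squarefree > 1). For the top step, suppose √265 ∈ Q(√155), say √265 = c + d√155 with c, d ∈ Q. Squaring: 265 = c^2 + 155d^2 + 2cd√155. Since √155 ∉ Q this forces 2cd = 0. If d = 0 then √265 = c ∈ Q, contradicting 265 squarefree > 1. If c = 0 then 265 = 155d^2, so 155·265 = (155d)^2 is a perfect square in Q — but 155·265 = 41075 is not a perfect square (since 155 and 265 are distinct squarefree integers). Contradiction. Hence √265 ∉ Q(√155), so x^2 - 265 stays irreducible over Q(√155) and [Q(√155, √265) : Q(√155)] = 2. By the tower law, [Q(√155, √265) : Q] = 2 · 2 = 4.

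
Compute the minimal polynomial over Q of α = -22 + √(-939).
m_α(x) = x^2 + 44x + 1423

From α + 22 = √(-939), squaring gives (α + 22)^2 = -939, i.e. α^2 + 44α + 484 = -939, so α^2 + 44α + 1423 = 0. The discriminant of x^2 + 44x + 1423 is (44)^2 - 4·(1423) = 1936 - 5692 = -3756, and 4·(-939) is not a perfect square in Q since -939 is squarefree and ≠ 1. Hence x^2 + 44x + 1423 is irreducible over Q and is the minimal polynomial of α.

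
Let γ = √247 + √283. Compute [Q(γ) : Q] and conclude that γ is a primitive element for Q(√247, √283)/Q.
[Q(γ) : Q] = 4 (equivalently, Q(γ) = Q(√247, √283))

Obviously Q(γ) ⊆ Q(√247, √283), and [Q(√247, √283):Q] = 4 (since 247, 283 are distinct squarefree integers > 1 with 69901 not a perfect square). To show equality we compute the minimal polynomial of γ. From γ = √247 + √283: γ^2 = 247 + 2√(69901) + 283 = 530 + 2√(69901), so γ^2 - 530 = 2√(69901); squaring, (γ^2 - 530)^2 = 4·69901, i.e. γ^4 - 1060γ^2 + 280900 - 279604 = 0, i.e. γ^4 - 1060γ^2 + 1296 = 0. So γ is a root of x^4 - 1060x^2 + 1296. This polynomial is irreducible over Q: it has no rational root (each ±√247 ± √283 is irrational), and any factorization into two quadratics over Q would force √(69901) ∈ Q (pairing opposite roots) or √247, √283 ∈ Q (other pairings), all impossible. Hence [Q(γ):Q] = 4 = [Q(√247, √283):Q], so Q(γ) = Q(√247, √283).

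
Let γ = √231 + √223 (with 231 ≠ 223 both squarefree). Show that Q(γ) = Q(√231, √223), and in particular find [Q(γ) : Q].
[Q(γ) : Q] = 4 (equivalently, Q(γ) = Q(√231, √223))

Obviously Q(γ) ⊆ Q(√231, √223), and [Q(√231, √223):Q] = 4 (since 231, 223 are distinct squarefree integers > 1 with 51513 not a perfect square). To show equality we compute the minimal polynomial of γ. From γ = √231 + √223: γ^2 = 231 + 2√(51513) + 223 = 454 + 2√(51513), so γ^2 - 454 = 2√(51513); squaring, (γ^2 - 454)^2 = 4·51513, i.e. γ^4 - 908γ^2 + 206116 - 206052 = 0, i.e. γ^4 - 908γ^2 + 64 = 0. So γ is a root of x^4 - 908x^2 + 64. This polynomial is irreducible over Q: it has no rational root (each ±√231 ± √223 is irrational), and any factorization into two quadratics over Q would force √(51513) ∈ Q (pairing opposite roots) or √231, √223 ∈ Q (other pairings), all impossible. Hence [Q(γ):Q] = 4 = [Q(√231, √223):Q], so Q(γ) = Q(√231, √223).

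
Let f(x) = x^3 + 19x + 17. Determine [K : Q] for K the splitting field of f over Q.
[K : Q] = 6

By the rational root test, any rational root of the monic integer polynomial f(x) = x^3 + 19x + 17 must be an integer dividing the constant term 17, i.e. one of ±{1, 17}. Evaluating: f(1) = 37, f(-1) = -3, f(17) = 5253, f(-17) = -5219; none is 0, so f has no rational root and is therefore irreducible over Q (a cubic with no linear factor over a field is irreducible). For an irreducible cubic, the Galois group is A_3 or S_3 according as the discriminant disc(f) = -4a^3 - 27b^2 = -4·(19)^3 - 27·(17)^2 = -35239 is or is not a square in Q. Here disc(f) = -35239 is not a perfect square in Q, so the Galois group of f over Q is not contained in A_3 and must be all of S_3. The splitting field has degree |S_3| = 6 over Q, so [K : Q] = 6.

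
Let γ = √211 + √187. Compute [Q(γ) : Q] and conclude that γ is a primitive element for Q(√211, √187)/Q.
[Q(γ) : Q] = 4 (equivalently, Q(γ) = Q(√211, √187))

Obviously Q(γ) ⊆ Q(√211, √187), and [Q(√211, √187):Q] = 4 (since 211, 187 are distinct squarefree integers > 1 with 39457 not a perfect square). To show equality we compute the minimal polynomial of γ. From γ = √211 + √187: γ^2 = 211 + 2√(39457) + 187 = 398 + 2√(39457), so γ^2 - 398 = 2√(39457); squaring, (γ^2 - 398)^2 = 4·39457, i.e. γ^4 - 796γ^2 + 158404 - 157828 = 0, i.e. γ^4 - 796γ^2 + 576 = 0. So γ is a root of x^4 - 796x^2 + 576. This polynomial is irreducible over Q: it has no rational root (each ±√211 ± √187 is irrational), and any factorization into two quadratics over Q would force √(39457) ∈ Q (pairing opposite roots) or √211, √187 ∈ Q (other pairings), all impossible. Hence [Q(γ):Q] = 4 = [Q(√211, √187):Q], so Q(γ) = Q(√211, √187).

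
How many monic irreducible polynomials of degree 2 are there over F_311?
There are 48205 monic irreducible polynomials of degree 2 over F_311

Each element of F_{311^2} that lies in no proper subfield is a root of exactly one monic irreducible of degree 2 over F_311, and each such polynomial has 2 distinct roots in F_{311^2}. By Möbius inversion the count is N_311(2) = (1/2) Σ_{d|2} μ(2/d) · 311^d = (1/2)(μ(2)·311^1 + μ(1)·311^2) = 96410/2 = 48205.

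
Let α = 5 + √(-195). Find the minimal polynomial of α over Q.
m_α(x) = x^2 - 10x + 220

From α - 5 = √(-195), squaring gives (α - 5)^2 = -195, i.e. α^2 - 10α + 25 = -195, so α^2 - 10α + 220 = 0. The discriminant of x^2 - 10x + 220 is (-10)^2 - 4·(220) = 100 - 880 = -780, and 4·(-195) is not a perfect square in Q since -195 is squarefree and ≠ 1. Hence x^2 - 10x + 220 is irreducible over Q and is the minimal polynomial of α.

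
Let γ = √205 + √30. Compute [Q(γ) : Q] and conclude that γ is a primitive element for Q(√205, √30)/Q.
[Q(γ) : Q] = 4 (equivalently, Q(γ) = Q(√205, √30))

Obviously Q(γ) ⊆ Q(√205, √30), and [Q(√205, √30):Q] = 4 (since 205, 30 are distinct squarefree integers > 1 with 6150 not a perfect square). To show equality we compute the minimal polynomial of γ. From γ = √205 + √30: γ^2 = 205 + 2√(6150) + 30 = 235 + 2√(6150), so γ^2 - 235 = 2√(6150); squaring, (γ^2 - 235)^2 = 4·6150, i.e. γ^4 - 470γ^2 + 55225 - 24600 = 0, i.e. γ^4 - 470γ^2 + 30625 = 0. So γ is a root of x^4 - 470x^2 + 30625. This polynomial is irreducible over Q: it has no rational root (each ±√205 ± √30 is irrational), and any factorization into two quadratics over Q would force √(6150) ∈ Q (pairing opposite roots) or √205, √30 ∈ Q (other pairings), all impossible. Hence [Q(γ):Q] = 4 = [Q(√205, √30):Q], so Q(γ) = Q(√205, √30).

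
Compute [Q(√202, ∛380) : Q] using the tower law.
[Q(√202, ∛380) : Q] = 6

Let L = Q(√202, ∛380). Since Q(√202) ⊂ L and [Q(√202):Q] = 2, the tower law gives 2 | [L:Q]. Likewise Q(∛380) ⊂ L with [Q(∛380):Q] = 3 (because 380 is not a perfect cube), so 3 | [L:Q]. As gcd(2,3) = 1, [L:Q] is divisible by 6. Conversely L is generated over Q by √202 and ∛380, so [L:Q] ≤ 2·3 = 6. Therefore [Q(√202, ∛380) : Q] = 6.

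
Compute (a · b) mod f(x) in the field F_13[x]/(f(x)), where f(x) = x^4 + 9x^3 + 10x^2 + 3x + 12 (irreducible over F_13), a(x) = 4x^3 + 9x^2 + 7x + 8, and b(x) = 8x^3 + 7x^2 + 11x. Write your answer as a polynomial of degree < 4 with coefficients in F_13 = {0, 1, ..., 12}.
a · b ≡ 11x^3 + 4x^2 + x + 1 (mod f(x))

Multiply in F_13[x]: a(x)·b(x) = (4x^3 + 9x^2 + 7x + 8)·(8x^3 + 7x^2 + 11x) = 6x^6 + 9x^5 + 7x^4 + 4x^3 + 3x^2 + 10x. This has degree ≥ 4, so divide by f(x) over F_13: 6x^6 + 9x^5 + 7x^4 + 4x^3 + 3x^2 + 10x = (6x^2 + 7x + 1)·(x^4 + 9x^3 + 10x^2 + 3x + 12) + (11x^3 + 4x^2 + x + 1). Hence a·b ≡ 11x^3 + 4x^2 + x + 1 (mod f). (F_13[x]/(f) is a field with 13^4 = 28561 elements since f is irreducible of degree 4.)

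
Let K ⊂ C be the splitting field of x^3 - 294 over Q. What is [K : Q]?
[K : Q] = 6

The roots of x^3 - 294 are ∛294, ω∛294, ω^2∛294 where ω = e^(2πi/3) is a primitive cube root of unity, so K = Q(∛294, ω). Now [Q(∛294):Q] = 3 (since 294 is not a perfect cube, x^3 - 294 is irreducible) and [Q(ω):Q] = 2. Both 2 and 3 divide [K:Q], and [K:Q] ≤ 3·2 = 6, so [K:Q] = 6. (Equivalently: Q(∛294) ⊂ R but ω ∉ R, so [K : Q(∛294)] = 2.)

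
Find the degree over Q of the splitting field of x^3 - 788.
[K : Q] = 6

The roots of x^3 - 788 are ∛788, ω∛788, ω^2∛788 where ω = e^(2πi/3) is a primitive cube root of unity, so K = Q(∛788, ω). Now [Q(∛788):Q] = 3 (since 788 is not a perfect cube, x^3 - 788 is irreducible) and [Q(ω):Q] = 2. Both 2 and 3 divide [K:Q], and [K:Q] ≤ 3·2 = 6, so [K:Q] = 6. (Equivalently: Q(∛788) ⊂ R but ω ∉ R, so [K : Q(∛788)] = 2.)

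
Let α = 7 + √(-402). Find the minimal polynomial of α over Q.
m_α(x) = x^2 - 14x + 451

From α - 7 = √(-402), squaring gives (α - 7)^2 = -402, i.e. α^2 - 14α + 49 = -402, so α^2 - 14α + 451 = 0. The discriminant of x^2 - 14x + 451 is (-14)^2 - 4·(451) = 196 - 1804 = -1608, and 4·(-402) is not a perfect square in Q since -402 is squarefree and ≠ 1. Hence x^2 - 14x + 451 is irreducible over Q and is the minimal polynomial of α.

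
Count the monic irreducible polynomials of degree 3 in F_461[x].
There are 32657240 monic irreducible polynomials of degree 3 over F_461

Each element of F_{461^3} that lies in no proper subfield is a root of exactly one monic irreducible of degree 3 over F_461, and each such polynomial has 3 distinct roots in F_{461^3}. By Möbius inversion the count is N_461(3) = (1/3) Σ_{d|3} μ(3/d) · 461^d = (1/3)(μ(3)·461^1 + μ(1)·461^3) = 97971720/3 = 32657240.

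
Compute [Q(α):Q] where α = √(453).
[Q(α):Q] = 2

[Q(α):Q] equals the degree of the minimal polynomial of α. Here α^2 = 453 and x^2 - 453 is irreducible (d = 453 is squarefree, ≠ 1, hence not a square), so deg(m_α) = 2. Thus [Q(α):Q] = 2.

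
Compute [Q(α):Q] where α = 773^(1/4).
[Q(α):Q] = 4

α is a root of x^4 - 773. By Eisenstein's criterion at the prime p = 773 (which divides the constant term 773 but p^2 = 597529 does not, since 773 is squarefree), x^4 - 773 is irreducible over Q. Hence [Q(α):Q] = 4.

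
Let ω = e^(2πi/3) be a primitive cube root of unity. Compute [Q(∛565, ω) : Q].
[Q(∛565, ω) : Q] = 6

[Q(∛565):Q] = 3 (min poly x^3 - 565, irreducible since 565 is not a perfect cube). [Q(ω):Q] = 2 (min poly x^2 + x + 1). Since Q(∛565) ⊂ R and ω ∉ R, we have ω ∉ Q(∛565), so x^2 + x + 1 remains irreducible over Q(∛565) and [Q(∛565, ω) : Q(∛565)] = 2. By the tower law, [Q(∛565, ω) : Q] = 3 · 2 = 6. (In fact Q(∛565, ω) is the splitting field of x^3 - 565 over Q.)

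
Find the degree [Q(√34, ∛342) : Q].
[Q(√34, ∛342) : Q] = 6

Let L = Q(√34, ∛342). Since Q(√34) ⊂ L and [Q(√34):Q] = 2, the tower law gives 2 | [L:Q]. Likewise Q(∛342) ⊂ L with [Q(∛342):Q] = 3 (because 342 is not a perfect cube), so 3 | [L:Q]. As gcd(2,3) = 1, [L:Q] is divisible by 6. Conversely L is generated over Q by √34 and ∛342, so [L:Q] ≤ 2·3 = 6. Therefore [Q(√34, ∛342) : Q] = 6.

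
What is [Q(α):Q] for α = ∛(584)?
[Q(α):Q] = 3

The minimal polynomial of α is x^3 - 584, irreducible over Q since 584 is not a perfect cube (so x^3 - 584 has no rational root). Hence [Q(α):Q] = deg(m_α) = 3.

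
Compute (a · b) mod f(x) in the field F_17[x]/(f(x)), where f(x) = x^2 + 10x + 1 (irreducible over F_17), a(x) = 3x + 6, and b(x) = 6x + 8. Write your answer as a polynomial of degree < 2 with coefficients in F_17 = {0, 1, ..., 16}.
a · b ≡ 16x + 13 (mod f(x))

Multiply in F_17[x]: a(x)·b(x) = (3x + 6)·(6x + 8) = x^2 + 9x + 14. This has degree ≥ 2, so divide by f(x) over F_17: x^2 + 9x + 14 = (1)·(x^2 + 10x + 1) + (16x + 13). Hence a·b ≡ 16x + 13 (mod f). (F_17[x]/(f) is a field with 17^2 = 289 elements since f is irreducible of degree 2.)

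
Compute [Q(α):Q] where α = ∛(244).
[Q(α):Q] = 3

The minimal polynomial of α is x^3 - 244, irreducible over Q since 244 is not a perfect cube (so x^3 - 244 has no rational root). Hence [Q(α):Q] = deg(m_α) = 3.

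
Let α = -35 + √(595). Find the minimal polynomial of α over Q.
m_α(x) = x^2 + 70x + 630

From α + 35 = √(595), squaring gives (α + 35)^2 = 595, i.e. α^2 + 70α + 1225 = 595, so α^2 + 70α + 630 = 0. The discriminant of x^2 + 70x + 630 is (70)^2 - 4·(630) = 4900 - 2520 = 2380, and 4·(595) is not a perfect square in Q since 595 is squarefree and ≠ 1. Hence x^2 + 70x + 630 is irreducible over Q and is the minimal polynomial of α.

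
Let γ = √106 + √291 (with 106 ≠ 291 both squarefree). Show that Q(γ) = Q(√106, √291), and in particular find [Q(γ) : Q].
[Q(γ) : Q] = 4 (equivalently, Q(γ) = Q(√106, √291))

Obviously Q(γ) ⊆ Q(√106, √291), and [Q(√106, √291):Q] = 4 (since 106, 291 are distinct squarefree integers > 1 with 30846 not a perfect square). To show equality we compute the minimal polynomial of γ. From γ = √106 + √291: γ^2 = 106 + 2√(30846) + 291 = 397 + 2√(30846), so γ^2 - 397 = 2√(30846); squaring, (γ^2 - 397)^2 = 4·30846, i.e. γ^4 - 794γ^2 + 157609 - 123384 = 0, i.e. γ^4 - 794γ^2 + 34225 = 0. So γ is a root of x^4 - 794x^2 + 34225. This polynomial is irreducible over Q: it has no rational root (each ±√106 ± √291 is irrational), and any factorization into two quadratics over Q would force √(30846) ∈ Q (pairing opposite roots) or √106, √291 ∈ Q (other pairings), all impossible. Hence [Q(γ):Q] = 4 = [Q(√106, √291):Q], so Q(γ) = Q(√106, √291).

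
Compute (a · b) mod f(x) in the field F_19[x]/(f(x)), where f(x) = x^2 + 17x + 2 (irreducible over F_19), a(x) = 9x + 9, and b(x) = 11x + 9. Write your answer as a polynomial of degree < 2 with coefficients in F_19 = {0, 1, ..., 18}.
a · b ≡ 17x + 16 (mod f(x))

Multiply in F_19[x]: a(x)·b(x) = (9x + 9)·(11x + 9) = 4x^2 + 9x + 5. This has degree ≥ 2, so divide by f(x) over F_19: 4x^2 + 9x + 5 = (4)·(x^2 + 17x + 2) + (17x + 16). Hence a·b ≡ 17x + 16 (mod f). (F_19[x]/(f) is a field with 19^2 = 361 elements since f is irreducible of degree 2.)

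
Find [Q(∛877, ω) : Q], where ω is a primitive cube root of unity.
[Q(∛877, ω) : Q] = 6

[Q(∛877):Q] = 3 (min poly x^3 - 877, irreducible since 877 is not a perfect cube). [Q(ω):Q] = 2 (min poly x^2 + x + 1). Since Q(∛877) ⊂ R and ω ∉ R, we have ω ∉ Q(∛877), so x^2 + x + 1 remains irreducible over Q(∛877) and [Q(∛877, ω) : Q(∛877)] = 2. By the tower law, [Q(∛877, ω) : Q] = 3 · 2 = 6. (In fact Q(∛877, ω) is the splitting field of x^3 - 877 over Q.)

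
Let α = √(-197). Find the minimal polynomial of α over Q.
m_α(x) = x^2 + 197

α satisfies α^2 + 197 = 0, so x^2 + 197 annihilates α. Since d = -197 is squarefree and ≠ 1, it is not a perfect square in Q, so x^2 + 197 has no rational root and is therefore irreducible over Q (a degree-2 polynomial over a field is irreducible iff it has no root). Hence m_α(x) = x^2 + 197.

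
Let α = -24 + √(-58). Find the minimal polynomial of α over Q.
m_α(x) = x^2 + 48x + 634

From α + 24 = √(-58), squaring gives (α + 24)^2 = -58, i.e. α^2 + 48α + 576 = -58, so α^2 + 48α + 634 = 0. The discriminant of x^2 + 48x + 634 is (48)^2 - 4·(634) = 2304 - 2536 = -232, and 4·(-58) is not a perfect square in Q since -58 is squarefree and ≠ 1. Hence x^2 + 48x + 634 is irreducible over Q and is the minimal polynomial of α.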